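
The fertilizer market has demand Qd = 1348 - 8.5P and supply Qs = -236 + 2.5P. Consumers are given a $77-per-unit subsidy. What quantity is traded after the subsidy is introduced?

Pre-subsidy: 1348 - 8.5P = -236 + 2.5P gives P* = 144, Q* = 124.
With the rebate, buyers effectively pay Pb = Ps − 77, where Ps is the price sellers receive.
Demand in terms of Ps becomes Qd = 1348 − 8.5(Ps − 77) = 2002.5 - 8.5Ps. Setting this equal to supply: 2002.5 - 8.5Ps = -236 + 2.5Ps, so Ps = 203.5.
Buyers pay Pb = 203.5 − 77 = 126.5; Q' = -236 + 2.5·203.5 = 272.75.

Q' = 272.75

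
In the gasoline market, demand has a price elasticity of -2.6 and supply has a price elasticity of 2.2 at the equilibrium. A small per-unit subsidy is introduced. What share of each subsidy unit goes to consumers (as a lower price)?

Consumer share = 11/24

For a small subsidy around the equilibrium, the benefit split depends on the relative slopes, which at a point are proportional to the elasticities.
Buyer share = εs/(εs + |εd|) = 2.2/(2.2 + 2.6) = 11/24; seller share = |εd|/(εs + |εd|) = 13/24.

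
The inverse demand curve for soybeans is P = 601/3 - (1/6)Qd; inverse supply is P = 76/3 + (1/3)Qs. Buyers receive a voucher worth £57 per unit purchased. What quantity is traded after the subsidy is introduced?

Q' = 464

Pre-subsidy: 601/3 - (1/6)Q = 76/3 + (1/3)Q gives Q* = 350 and P* = 142.
With the rebate, buyers effectively pay Pb = Ps − 57, where Ps is the price sellers receive.
On the curves, Pb = 601/3 - (1/6)Q and Ps = 76/3 + (1/3)Q; the wedge Ps − Pb = 57 gives 76/3 + (1/3)Q − (601/3 - (1/6)Q) = 57, so Q' = 464.
Then Pb = 601/3 − (1/6)·464 = 123 and Ps = 76/3 + (1/3)·464 = 180.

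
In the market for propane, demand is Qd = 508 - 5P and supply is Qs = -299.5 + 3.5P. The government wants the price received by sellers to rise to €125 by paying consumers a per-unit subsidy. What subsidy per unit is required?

At a seller price of 125, quantity supplied is -299.5 + 3.5·125 = 138.
Buyers absorb 138 only when they pay Pb with 508 − 5·Pb = 138, i.e. Pb = 74.
s = Ps − Pb = 125 − 74 = 51.

Required subsidy s = €51 per unit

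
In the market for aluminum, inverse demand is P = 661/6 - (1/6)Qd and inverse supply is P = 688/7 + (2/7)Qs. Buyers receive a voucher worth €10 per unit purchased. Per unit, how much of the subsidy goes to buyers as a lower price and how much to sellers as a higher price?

Buyers gain 70/19 per unit; sellers gain 120/19 per unit

Pre-subsidy: 661/6 - (1/6)Q = 688/7 + (2/7)Q gives Q* = 499/19 and P* = 2010/19.
With the rebate, buyers effectively pay Pb = Ps − 10, where Ps is the price sellers receive.
On the curves, Pb = 661/6 - (1/6)Q and Ps = 688/7 + (2/7)Q; the wedge Ps − Pb = 10 gives 688/7 + (2/7)Q − (661/6 - (1/6)Q) = 10, so Q' = 919/19.
Then Pb = 661/6 − (1/6)·(919/19) = 1940/19 and Ps = 688/7 + (2/7)·(919/19) = 2130/19.
Buyers' price falls by P* − Pb = 2010/19 − 1940/19 = 70/19; sellers' price rises by Ps − P* = 2130/19 − 2010/19 = 120/19.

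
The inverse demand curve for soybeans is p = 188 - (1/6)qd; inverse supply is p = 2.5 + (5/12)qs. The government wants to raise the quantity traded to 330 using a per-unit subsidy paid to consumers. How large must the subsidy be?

At q = 330, from the demand curve buyers pay pb = 188 − (1/6)·330 = 133; from the supply curve sellers need ps = 2.5 + (5/12)·330 = 140.
The subsidy must fill the gap: s = ps − pb = 140 − 133 = 7.

Required subsidy s = 7 per unit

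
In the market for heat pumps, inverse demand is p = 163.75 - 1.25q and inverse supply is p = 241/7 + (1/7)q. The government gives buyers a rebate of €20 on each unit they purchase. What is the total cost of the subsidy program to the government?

Government cost = 83620/39

Pre-subsidy: 163.75 - 1.25q = 241/7 + (1/7)q gives q* = 1207/13 and p* = 620/13.
With the rebate, buyers effectively pay pb = ps − 20, where ps is the price sellers receive.
On the curves, pb = 163.75 - 1.25q and ps = 241/7 + (1/7)q; the wedge ps − pb = 20 gives 241/7 + (1/7)q − (163.75 - 1.25q) = 20, so q' = 4181/39.
Then pb = 163.75 − 1.25·(4181/39) = 1160/39 and ps = 241/7 + (1/7)·(4181/39) = 1940/39.
Government outlay = subsidy × quantity = 20 × 4181/39 = 83620/39.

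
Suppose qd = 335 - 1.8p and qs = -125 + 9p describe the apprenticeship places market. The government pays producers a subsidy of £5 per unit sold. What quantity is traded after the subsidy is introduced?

Pre-subsidy: 335 - 1.8p = -125 + 9p gives p* = 1150/27, q* = 775/3.
With the subsidy, sellers receive ps = pb + 5 for each unit, where pb is the price buyers pay.
Supply in terms of pb becomes qs = -125 + 9(pb + 5) = -80 + 9pb. Setting this equal to demand: 335 - 1.8pb = -80 + 9pb, so pb = 2075/54.
Sellers receive ps = 2075/54 + 5 = 2345/54; q' = 335 − 1.8·(2075/54) = 1595/6.

q' = 1595/6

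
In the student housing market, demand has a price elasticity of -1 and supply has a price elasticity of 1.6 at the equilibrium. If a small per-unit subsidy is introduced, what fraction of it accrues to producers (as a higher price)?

For a small subsidy around the equilibrium, the benefit split depends on the relative slopes, which at a point are proportional to the elasticities.
Buyer share = εs/(εs + |εd|) = 1.6/(1.6 + 1) = 8/13; seller share = |εd|/(εs + |εd|) = 5/13.
So producers capture 5/13 of the subsidy.

Producer share = 5/13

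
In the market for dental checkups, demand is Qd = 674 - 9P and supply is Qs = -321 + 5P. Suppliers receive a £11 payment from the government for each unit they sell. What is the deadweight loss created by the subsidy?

Deadweight loss = 5445/28

Pre-subsidy: 674 - 9P = -321 + 5P gives P* = 995/14, Q* = 481/14.
With the subsidy, sellers receive Ps = Pb + 11 for each unit, where Pb is the price buyers pay.
Supply in terms of Pb becomes Qs = -321 + 5(Pb + 11) = -266 + 5Pb. Setting this equal to demand: 674 - 9Pb = -266 + 5Pb, so Pb = 470/7.
Sellers receive Ps = 470/7 + 11 = 547/7; Q' = 674 − 9·(470/7) = 488/7.
The subsidy expands output by 488/7 − 481/14 = 495/14 past the efficient level; on those units the gap between marginal cost and willingness to pay runs from 0 up to 11.
DWL = ½ × 11 × 495/14 = 5445/28.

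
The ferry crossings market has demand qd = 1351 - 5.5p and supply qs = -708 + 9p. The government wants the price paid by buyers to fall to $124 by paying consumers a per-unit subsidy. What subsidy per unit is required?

At a buyer price of 124, quantity demanded is 1351 − 5.5·124 = 669.
Sellers supply 669 only when they receive ps with -708 + 9·ps = 669, i.e. ps = 153.
s = ps − pb = 153 − 124 = 29.

Required subsidy s = $29 per unit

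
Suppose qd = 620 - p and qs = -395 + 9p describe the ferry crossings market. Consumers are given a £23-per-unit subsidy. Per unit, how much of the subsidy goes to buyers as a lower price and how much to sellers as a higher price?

Pre-subsidy: 620 - p = -395 + 9p gives p* = 101.5, q* = 518.5.
With the rebate, buyers effectively pay pb = ps − 23, where ps is the price sellers receive.
Demand in terms of ps becomes qd = 620 − 1(ps − 23) = 643 - ps. Setting this equal to supply: 643 - ps = -395 + 9ps, so ps = 103.8.
Buyers pay pb = 103.8 − 23 = 80.8; q' = -395 + 9·103.8 = 539.2.
Buyers' price falls by p* − pb = 101.5 − 80.8 = 20.7; sellers' price rises by ps − p* = 103.8 − 101.5 = 2.3.

Buyers gain £20.7 per unit; sellers gain £2.3 per unit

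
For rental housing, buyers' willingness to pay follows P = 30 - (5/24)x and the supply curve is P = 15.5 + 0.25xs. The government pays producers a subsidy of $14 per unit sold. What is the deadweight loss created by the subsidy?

Deadweight loss = 2352/11

Pre-subsidy: 30 - (5/24)x = 15.5 + 0.25x gives x* = 348/11 and P* = 515/22.
With the subsidy, sellers receive Ps = Pb + 14 for each unit, where Pb is the price buyers pay.
On the curves, Pb = 30 - (5/24)x and Ps = 15.5 + 0.25x; the wedge Ps − Pb = 14 gives 15.5 + 0.25x − (30 - (5/24)x) = 14, so x' = 684/11.
Then Pb = 30 − (5/24)·(684/11) = 375/22 and Ps = 15.5 + 0.25·(684/11) = 683/22.
The subsidy expands output by 684/11 − 348/11 = 336/11 past the efficient level; on those units the gap between marginal cost and willingness to pay runs from 0 up to 14.
DWL = ½ × 14 × 336/11 = 2352/11.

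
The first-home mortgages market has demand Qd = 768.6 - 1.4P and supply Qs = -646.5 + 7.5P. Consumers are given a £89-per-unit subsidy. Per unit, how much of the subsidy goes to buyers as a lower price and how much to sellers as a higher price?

Buyers gain £75 per unit; sellers gain £14 per unit

Pre-subsidy: 768.6 - 1.4P = -646.5 + 7.5P gives P* = 159, Q* = 546.
With the rebate, buyers effectively pay Pb = Ps − 89, where Ps is the price sellers receive.
Demand in terms of Ps becomes Qd = 768.6 − 1.4(Ps − 89) = 893.2 - 1.4Ps. Setting this equal to supply: 893.2 - 1.4Ps = -646.5 + 7.5Ps, so Ps = 173.
Buyers pay Pb = 173 − 89 = 84; Q' = -646.5 + 7.5·173 = 651.
Buyers' price falls by P* − Pb = 159 − 84 = 75; sellers' price rises by Ps − P* = 173 − 159 = 14.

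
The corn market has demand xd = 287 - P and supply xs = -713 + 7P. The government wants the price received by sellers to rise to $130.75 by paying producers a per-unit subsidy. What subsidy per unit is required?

At a seller price of 130.75, quantity supplied is -713 + 7·130.75 = 202.25.
Buyers absorb 202.25 only when they pay Pb with 287 − 1·Pb = 202.25, i.e. Pb = 84.75.
s = Ps − Pb = 130.75 − 84.75 = 46.

Required subsidy s = $46 per unit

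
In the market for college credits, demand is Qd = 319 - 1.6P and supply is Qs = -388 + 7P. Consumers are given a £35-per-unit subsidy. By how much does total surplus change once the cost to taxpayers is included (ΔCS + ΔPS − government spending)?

Net change in total surplus = -34300/43

Pre-subsidy: 319 - 1.6P = -388 + 7P gives P* = 3535/43, Q* = 8061/43.
With the rebate, buyers effectively pay Pb = Ps − 35, where Ps is the price sellers receive.
Demand in terms of Ps becomes Qd = 319 − 1.6(Ps − 35) = 375 - 1.6Ps. Setting this equal to supply: 375 - 1.6Ps = -388 + 7Ps, so Ps = 3815/43.
Buyers pay Pb = 3815/43 − 35 = 2310/43; Q' = -388 + 7·(3815/43) = 10021/43.
ΔCS = ½(8061/43 + 10021/43)(3535/43 − 2310/43) = 11075225/1849; ΔPS = ½(8061/43 + 10021/43)(3815/43 − 3535/43) = 2531480/1849.
Government spending = 35 × 10021/43 = 350735/43.
Net change = 11075225/1849 + 2531480/1849 − 350735/43 = -34300/43. The loss equals the DWL triangle ½·35·1960/43.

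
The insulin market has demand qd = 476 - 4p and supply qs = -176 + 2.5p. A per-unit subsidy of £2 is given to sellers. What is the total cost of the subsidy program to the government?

Pre-subsidy: 476 - 4p = -176 + 2.5p gives p* = 1304/13, q* = 972/13.
With the subsidy, sellers receive ps = pb + 2 for each unit, where pb is the price buyers pay.
Supply in terms of pb becomes qs = -176 + 2.5(pb + 2) = -171 + 2.5pb. Setting this equal to demand: 476 - 4pb = -171 + 2.5pb, so pb = 1294/13.
Sellers receive ps = 1294/13 + 2 = 1320/13; q' = 476 − 4·(1294/13) = 1012/13.
Government outlay = subsidy × quantity = 2 × 1012/13 = 2024/13.

Government cost = 2024/13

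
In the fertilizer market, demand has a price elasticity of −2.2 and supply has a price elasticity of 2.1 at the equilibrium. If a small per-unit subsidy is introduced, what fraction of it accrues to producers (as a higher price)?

For a small subsidy around the equilibrium, the benefit split depends on the relative slopes, which at a point are proportional to the elasticities.
Buyer share = εs/(εs + |εd|) = 2.1/(2.1 + 2.2) = 21/43; seller share = |εd|/(εs + |εd|) = 22/43.
So producers capture 22/43 of the subsidy.

Producer share = 22/43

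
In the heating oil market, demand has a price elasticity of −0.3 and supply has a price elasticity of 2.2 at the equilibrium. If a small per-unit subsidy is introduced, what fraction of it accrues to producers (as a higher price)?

For a small subsidy around the equilibrium, the benefit split depends on the relative slopes, which at a point are proportional to the elasticities.
Buyer share = εs/(εs + |εd|) = 2.2/(2.2 + 0.3) = 0.88; seller share = |εd|/(εs + |εd|) = 0.12.
So producers capture 0.12 of the subsidy.

Producer share = 0.12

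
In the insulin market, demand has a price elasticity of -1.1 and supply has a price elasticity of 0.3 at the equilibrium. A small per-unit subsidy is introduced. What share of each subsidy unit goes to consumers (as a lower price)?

Consumer share = 3/14

For a small subsidy around the equilibrium, the benefit split depends on the relative slopes, which at a point are proportional to the elasticities.
Buyer share = εs/(εs + |εd|) = 0.3/(0.3 + 1.1) = 3/14; seller share = |εd|/(εs + |εd|) = 11/14.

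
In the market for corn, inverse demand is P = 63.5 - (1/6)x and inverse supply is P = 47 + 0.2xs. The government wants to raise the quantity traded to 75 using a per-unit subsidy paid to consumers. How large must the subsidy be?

At x = 75, from the demand curve buyers pay Pb = 63.5 − (1/6)·75 = 51; from the supply curve sellers need Ps = 47 + 0.2·75 = 62.
The subsidy must fill the gap: s = Ps − Pb = 62 − 51 = 11.

Required subsidy s = 11 per unit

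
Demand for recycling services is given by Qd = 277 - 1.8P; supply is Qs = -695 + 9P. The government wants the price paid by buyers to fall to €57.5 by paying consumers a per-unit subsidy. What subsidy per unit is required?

At a buyer price of 57.5, quantity demanded is 277 − 1.8·57.5 = 173.5.
Sellers supply 173.5 only when they receive Ps with -695 + 9·Ps = 173.5, i.e. Ps = 96.5.
s = Ps − Pb = 96.5 − 57.5 = 39.

Required subsidy s = €39 per unit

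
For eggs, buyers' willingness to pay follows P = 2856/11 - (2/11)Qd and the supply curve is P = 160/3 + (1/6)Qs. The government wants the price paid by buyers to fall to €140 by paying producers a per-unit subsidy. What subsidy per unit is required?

Required subsidy s = €23 per unit

At a buyer price of 140, quantity demanded is 1428 − 5.5·140 = 658.
Sellers supply 658 only when they receive Ps = 160/3 + (1/6)·658 = 163.
s = Ps − Pb = 163 − 140 = 23.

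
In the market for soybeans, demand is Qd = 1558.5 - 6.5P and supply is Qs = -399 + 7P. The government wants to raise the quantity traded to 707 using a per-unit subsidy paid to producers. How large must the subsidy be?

Required subsidy s = 27 per unit

At Q = 707, invert demand for the buyer price: Pb = (1558.5 − 707)/6.5 = 131; invert supply for the seller price: Ps = (707 − (-399))/7 = 158.
The subsidy must fill the gap: s = Ps − Pb = 158 − 131 = 27.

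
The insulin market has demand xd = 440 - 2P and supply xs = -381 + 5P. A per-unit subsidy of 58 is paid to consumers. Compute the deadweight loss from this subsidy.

Pre-subsidy: 440 - 2P = -381 + 5P gives P* = 821/7, x* = 1438/7.
With the rebate, buyers effectively pay Pb = Ps − 58, where Ps is the price sellers receive.
Demand in terms of Ps becomes xd = 440 − 2(Ps − 58) = 556 - 2Ps. Setting this equal to supply: 556 - 2Ps = -381 + 5Ps, so Ps = 937/7.
Buyers pay Pb = 937/7 − 58 = 531/7; x' = -381 + 5·(937/7) = 2018/7.
The subsidy expands output by 2018/7 − 1438/7 = 580/7 past the efficient level; on those units the gap between marginal cost and willingness to pay runs from 0 up to 58.
DWL = ½ × 58 × 580/7 = 16820/7.

Deadweight loss = 16820/7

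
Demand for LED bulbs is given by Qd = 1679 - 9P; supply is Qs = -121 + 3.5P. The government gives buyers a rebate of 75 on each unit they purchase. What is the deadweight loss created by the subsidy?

Pre-subsidy: 1679 - 9P = -121 + 3.5P gives P* = 144, Q* = 383.
With the rebate, buyers effectively pay Pb = Ps − 75, where Ps is the price sellers receive.
Demand in terms of Ps becomes Qd = 1679 − 9(Ps − 75) = 2354 - 9Ps. Setting this equal to supply: 2354 - 9Ps = -121 + 3.5Ps, so Ps = 198.
Buyers pay Pb = 198 − 75 = 123; Q' = -121 + 3.5·198 = 572.
The subsidy expands output by 572 − 383 = 189 past the efficient level; on those units the gap between marginal cost and willingness to pay runs from 0 up to 75.
DWL = ½ × 75 × 189 = 7087.5.

Deadweight loss = 7087.5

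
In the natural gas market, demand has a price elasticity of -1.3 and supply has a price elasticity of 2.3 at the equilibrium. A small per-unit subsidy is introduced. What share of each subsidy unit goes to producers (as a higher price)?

Producer share = 13/36

For a small subsidy around the equilibrium, the benefit split depends on the relative slopes, which at a point are proportional to the elasticities.
Buyer share = εs/(εs + |εd|) = 2.3/(2.3 + 1.3) = 23/36; seller share = |εd|/(εs + |εd|) = 13/36.
So producers capture 13/36 of the subsidy.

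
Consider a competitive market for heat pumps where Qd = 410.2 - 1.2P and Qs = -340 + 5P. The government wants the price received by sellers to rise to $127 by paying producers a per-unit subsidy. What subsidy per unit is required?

At a seller price of 127, quantity supplied is -340 + 5·127 = 295.
Buyers absorb 295 only when they pay Pb with 410.2 − 1.2·Pb = 295, i.e. Pb = 96.
s = Ps − Pb = 127 − 96 = 31.

Required subsidy s = $31 per unit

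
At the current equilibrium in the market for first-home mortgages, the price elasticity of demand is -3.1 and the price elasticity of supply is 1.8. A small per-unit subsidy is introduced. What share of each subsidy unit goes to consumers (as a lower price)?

For a small subsidy around the equilibrium, the benefit split depends on the relative slopes, which at a point are proportional to the elasticities.
Buyer share = εs/(εs + |εd|) = 1.8/(1.8 + 3.1) = 18/49; seller share = |εd|/(εs + |εd|) = 31/49.

Consumer share = 18/49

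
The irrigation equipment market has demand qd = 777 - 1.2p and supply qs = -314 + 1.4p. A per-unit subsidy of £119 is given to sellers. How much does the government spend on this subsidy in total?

Government cost = 2709987/65

Pre-subsidy: 777 - 1.2p = -314 + 1.4p gives p* = 5455/13, q* = 3555/13.
With the subsidy, sellers receive ps = pb + 119 for each unit, where pb is the price buyers pay.
Supply in terms of pb becomes qs = -314 + 1.4(pb + 119) = -147.4 + 1.4pb. Setting this equal to demand: 777 - 1.2pb = -147.4 + 1.4pb, so pb = 4622/13.
Sellers receive ps = 4622/13 + 119 = 6169/13; q' = 777 − 1.2·(4622/13) = 22773/65.
Government outlay = subsidy × quantity = 119 × 22773/65 = 2709987/65.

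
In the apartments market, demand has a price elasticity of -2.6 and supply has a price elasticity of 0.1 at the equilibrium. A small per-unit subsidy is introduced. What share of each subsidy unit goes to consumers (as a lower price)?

Consumer share = 1/27

For a small subsidy around the equilibrium, the benefit split depends on the relative slopes, which at a point are proportional to the elasticities.
Buyer share = εs/(εs + |εd|) = 0.1/(0.1 + 2.6) = 1/27; seller share = |εd|/(εs + |εd|) = 26/27.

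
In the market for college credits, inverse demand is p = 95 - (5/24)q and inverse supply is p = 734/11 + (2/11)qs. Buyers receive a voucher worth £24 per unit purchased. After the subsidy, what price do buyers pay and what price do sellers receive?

Pre-subsidy: 95 - (5/24)q = 734/11 + (2/11)q gives q* = 7464/103 and p* = 8230/103.
With the rebate, buyers effectively pay pb = ps − 24, where ps is the price sellers receive.
On the curves, pb = 95 - (5/24)q and ps = 734/11 + (2/11)q; the wedge ps − pb = 24 gives 734/11 + (2/11)q − (95 - (5/24)q) = 24, so q' = 13800/103.
Then pb = 95 − (5/24)·(13800/103) = 6910/103 and ps = 734/11 + (2/11)·(13800/103) = 9382/103.

Buyers pay 6910/103; sellers receive 9382/103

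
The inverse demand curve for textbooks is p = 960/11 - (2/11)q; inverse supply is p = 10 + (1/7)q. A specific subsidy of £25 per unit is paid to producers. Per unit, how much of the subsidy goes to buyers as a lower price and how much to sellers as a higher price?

Pre-subsidy: 960/11 - (2/11)q = 10 + (1/7)q gives q* = 238 and p* = 44.
With the subsidy, sellers receive ps = pb + 25 for each unit, where pb is the price buyers pay.
On the curves, pb = 960/11 - (2/11)q and ps = 10 + (1/7)q; the wedge ps − pb = 25 gives 10 + (1/7)q − (960/11 - (2/11)q) = 25, so q' = 315.
Then pb = 960/11 − (2/11)·315 = 30 and ps = 10 + (1/7)·315 = 55.
Buyers' price falls by p* − pb = 44 − 30 = 14; sellers' price rises by ps − p* = 55 − 44 = 11.

Buyers gain £14 per unit; sellers gain £11 per unit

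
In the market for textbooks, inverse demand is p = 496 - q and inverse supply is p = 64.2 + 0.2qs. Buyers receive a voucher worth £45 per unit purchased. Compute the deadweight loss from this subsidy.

Pre-subsidy: 496 - q = 64.2 + 0.2q gives q* = 2159/6 and p* = 817/6.
With the rebate, buyers effectively pay pb = ps − 45, where ps is the price sellers receive.
On the curves, pb = 496 - q and ps = 64.2 + 0.2q; the wedge ps − pb = 45 gives 64.2 + 0.2q − (496 - q) = 45, so q' = 1192/3.
Then pb = 496 − 1·(1192/3) = 296/3 and ps = 64.2 + 0.2·(1192/3) = 431/3.
The subsidy expands output by 1192/3 − 2159/6 = 37.5 past the efficient level; on those units the gap between marginal cost and willingness to pay runs from 0 up to 45.
DWL = ½ × 45 × 37.5 = 843.75.

Deadweight loss = £843.75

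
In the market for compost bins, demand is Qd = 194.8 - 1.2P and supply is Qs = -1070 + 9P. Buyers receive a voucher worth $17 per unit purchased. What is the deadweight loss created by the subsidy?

Deadweight loss = $153

Pre-subsidy: 194.8 - 1.2P = -1070 + 9P gives P* = 124, Q* = 46.
With the rebate, buyers effectively pay Pb = Ps − 17, where Ps is the price sellers receive.
Demand in terms of Ps becomes Qd = 194.8 − 1.2(Ps − 17) = 215.2 - 1.2Ps. Setting this equal to supply: 215.2 - 1.2Ps = -1070 + 9Ps, so Ps = 126.
Buyers pay Pb = 126 − 17 = 109; Q' = -1070 + 9·126 = 64.
The subsidy expands output by 64 − 46 = 18 past the efficient level; on those units the gap between marginal cost and willingness to pay runs from 0 up to 17.
DWL = ½ × 17 × 18 = 153.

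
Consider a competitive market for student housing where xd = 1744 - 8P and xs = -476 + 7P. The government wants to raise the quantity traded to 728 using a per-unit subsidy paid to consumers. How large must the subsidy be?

Required subsidy s = 45 per unit

At x = 728, invert demand for the buyer price: Pb = (1744 − 728)/8 = 127; invert supply for the seller price: Ps = (728 − (-476))/7 = 172.
The subsidy must fill the gap: s = Ps − Pb = 172 − 127 = 45.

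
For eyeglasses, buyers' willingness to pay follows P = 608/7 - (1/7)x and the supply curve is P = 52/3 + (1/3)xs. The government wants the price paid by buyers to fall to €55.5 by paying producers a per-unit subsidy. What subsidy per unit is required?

At a buyer price of 55.5, quantity demanded is 608 − 7·55.5 = 219.5.
Sellers supply 219.5 only when they receive Ps = 52/3 + (1/3)·219.5 = 90.5.
s = Ps − Pb = 90.5 − 55.5 = 35.

Required subsidy s = €35 per unit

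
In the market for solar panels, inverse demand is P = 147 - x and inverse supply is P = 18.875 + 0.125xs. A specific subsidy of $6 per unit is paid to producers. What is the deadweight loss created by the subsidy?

Pre-subsidy: 147 - x = 18.875 + 0.125x gives x* = 1025/9 and P* = 298/9.
With the subsidy, sellers receive Ps = Pb + 6 for each unit, where Pb is the price buyers pay.
On the curves, Pb = 147 - x and Ps = 18.875 + 0.125x; the wedge Ps − Pb = 6 gives 18.875 + 0.125x − (147 - x) = 6, so x' = 1073/9.
Then Pb = 147 − 1·(1073/9) = 250/9 and Ps = 18.875 + 0.125·(1073/9) = 304/9.
The subsidy expands output by 1073/9 − 1025/9 = 16/3 past the efficient level; on those units the gap between marginal cost and willingness to pay runs from 0 up to 6.
DWL = ½ × 6 × 16/3 = 16.

Deadweight loss = $16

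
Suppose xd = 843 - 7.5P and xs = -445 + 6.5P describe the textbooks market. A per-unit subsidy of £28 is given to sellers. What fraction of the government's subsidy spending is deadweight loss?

Pre-subsidy: 843 - 7.5P = -445 + 6.5P gives P* = 92, x* = 153.
With the subsidy, sellers receive Ps = Pb + 28 for each unit, where Pb is the price buyers pay.
Supply in terms of Pb becomes xs = -445 + 6.5(Pb + 28) = -263 + 6.5Pb. Setting this equal to demand: 843 - 7.5Pb = -263 + 6.5Pb, so Pb = 79.
Sellers receive Ps = 79 + 28 = 107; x' = 843 − 7.5·79 = 250.5.
ΔCS = ½(153 + 250.5)(92 − 79) = 2622.75; ΔPS = ½(153 + 250.5)(107 − 92) = 3026.25.
Government spending = 28 × 250.5 = 7014.
DWL = ½ × 28 × (250.5 − 153) = 1365; fraction = 1365 / 7014 = 65/334.

DWL / government spending = 65/334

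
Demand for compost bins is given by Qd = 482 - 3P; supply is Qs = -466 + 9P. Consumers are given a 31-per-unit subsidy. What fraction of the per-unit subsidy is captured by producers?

Producer share = 0.25

Pre-subsidy: 482 - 3P = -466 + 9P gives P* = 79, Q* = 245.
With the rebate, buyers effectively pay Pb = Ps − 31, where Ps is the price sellers receive.
Demand in terms of Ps becomes Qd = 482 − 3(Ps − 31) = 575 - 3Ps. Setting this equal to supply: 575 - 3Ps = -466 + 9Ps, so Ps = 86.75.
Buyers pay Pb = 86.75 − 31 = 55.75; Q' = -466 + 9·86.75 = 314.75.
Buyers' price falls by P* − Pb = 79 − 55.75 = 23.25; sellers' price rises by Ps − P* = 86.75 − 79 = 7.75.
So producers capture 7.75/31 = 0.25 of each unit of subsidy.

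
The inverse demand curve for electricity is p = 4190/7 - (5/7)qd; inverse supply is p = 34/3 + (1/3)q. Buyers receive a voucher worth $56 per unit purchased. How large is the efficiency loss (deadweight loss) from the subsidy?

Deadweight loss = 16464/11

Pre-subsidy: 4190/7 - (5/7)q = 34/3 + (1/3)q gives q* = 6166/11 and p* = 2180/11.
With the rebate, buyers effectively pay pb = ps − 56, where ps is the price sellers receive.
On the curves, pb = 4190/7 - (5/7)q and ps = 34/3 + (1/3)q; the wedge ps − pb = 56 gives 34/3 + (1/3)q − (4190/7 - (5/7)q) = 56, so q' = 614.
Then pb = 4190/7 − (5/7)·614 = 160 and ps = 34/3 + (1/3)·614 = 216.
The subsidy expands output by 614 − 6166/11 = 588/11 past the efficient level; on those units the gap between marginal cost and willingness to pay runs from 0 up to 56.
DWL = ½ × 56 × 588/11 = 16464/11.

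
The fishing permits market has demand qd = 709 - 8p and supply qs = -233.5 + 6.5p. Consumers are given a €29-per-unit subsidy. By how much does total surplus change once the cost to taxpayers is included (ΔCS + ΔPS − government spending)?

Net change in total surplus = -€1508

Pre-subsidy: 709 - 8p = -233.5 + 6.5p gives p* = 65, q* = 189.
With the rebate, buyers effectively pay pb = ps − 29, where ps is the price sellers receive.
Demand in terms of ps becomes qd = 709 − 8(ps − 29) = 941 - 8ps. Setting this equal to supply: 941 - 8ps = -233.5 + 6.5ps, so ps = 81.
Buyers pay pb = 81 − 29 = 52; q' = -233.5 + 6.5·81 = 293.
ΔCS = ½(189 + 293)(65 − 52) = 3133; ΔPS = ½(189 + 293)(81 − 65) = 3856.
Government spending = 29 × 293 = 8497.
Net change = 3133 + 3856 − 8497 = -1508. The loss equals the DWL triangle ½·29·104.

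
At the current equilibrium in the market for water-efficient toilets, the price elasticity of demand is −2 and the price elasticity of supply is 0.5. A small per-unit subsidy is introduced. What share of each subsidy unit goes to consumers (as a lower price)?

For a small subsidy around the equilibrium, the benefit split depends on the relative slopes, which at a point are proportional to the elasticities.
Buyer share = εs/(εs + |εd|) = 0.5/(0.5 + 2) = 0.2; seller share = |εd|/(εs + |εd|) = 0.8.

Consumer share = 0.2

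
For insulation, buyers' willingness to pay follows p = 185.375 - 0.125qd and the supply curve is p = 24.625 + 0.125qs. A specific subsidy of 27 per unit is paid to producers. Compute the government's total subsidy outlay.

Government cost = 20277

Pre-subsidy: 185.375 - 0.125q = 24.625 + 0.125q gives q* = 643 and p* = 105.
With the subsidy, sellers receive ps = pb + 27 for each unit, where pb is the price buyers pay.
On the curves, pb = 185.375 - 0.125q and ps = 24.625 + 0.125q; the wedge ps − pb = 27 gives 24.625 + 0.125q − (185.375 - 0.125q) = 27, so q' = 751.
Then pb = 185.375 − 0.125·751 = 91.5 and ps = 24.625 + 0.125·751 = 118.5.
Government outlay = subsidy × quantity = 27 × 751 = 20277.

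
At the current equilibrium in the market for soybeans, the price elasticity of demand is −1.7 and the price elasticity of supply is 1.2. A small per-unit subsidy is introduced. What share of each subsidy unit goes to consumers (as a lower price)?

Consumer share = 12/29

For a small subsidy around the equilibrium, the benefit split depends on the relative slopes, which at a point are proportional to the elasticities.
Buyer share = εs/(εs + |εd|) = 1.2/(1.2 + 1.7) = 12/29; seller share = |εd|/(εs + |εd|) = 17/29.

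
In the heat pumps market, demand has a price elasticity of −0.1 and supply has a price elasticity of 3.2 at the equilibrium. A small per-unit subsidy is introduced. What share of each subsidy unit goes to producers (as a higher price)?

Producer share = 1/33

For a small subsidy around the equilibrium, the benefit split depends on the relative slopes, which at a point are proportional to the elasticities.
Buyer share = εs/(εs + |εd|) = 3.2/(3.2 + 0.1) = 32/33; seller share = |εd|/(εs + |εd|) = 1/33.
So producers capture 1/33 of the subsidy.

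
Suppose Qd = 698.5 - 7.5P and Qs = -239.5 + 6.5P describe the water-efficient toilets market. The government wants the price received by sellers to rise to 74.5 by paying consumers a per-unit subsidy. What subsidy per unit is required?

Required subsidy s = 14 per unit

At a seller price of 74.5, quantity supplied is -239.5 + 6.5·74.5 = 244.75.
Buyers absorb 244.75 only when they pay Pb with 698.5 − 7.5·Pb = 244.75, i.e. Pb = 60.5.
s = Ps − Pb = 74.5 − 60.5 = 14.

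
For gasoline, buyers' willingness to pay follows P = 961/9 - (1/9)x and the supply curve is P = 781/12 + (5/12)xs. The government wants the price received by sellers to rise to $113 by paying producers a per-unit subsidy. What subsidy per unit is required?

At a seller price of 113, quantity supplied is -156.2 + 2.4·113 = 115.
Buyers absorb 115 only when they pay Pb = 961/9 − (1/9)·115 = 94.
s = Ps − Pb = 113 − 94 = 19.

Required subsidy s = $19 per unit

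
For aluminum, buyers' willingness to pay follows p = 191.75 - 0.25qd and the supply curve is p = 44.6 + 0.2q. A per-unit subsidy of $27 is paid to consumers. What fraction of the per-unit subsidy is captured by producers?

Pre-subsidy: 191.75 - 0.25q = 44.6 + 0.2q gives q* = 327 and p* = 110.
With the rebate, buyers effectively pay pb = ps − 27, where ps is the price sellers receive.
On the curves, pb = 191.75 - 0.25q and ps = 44.6 + 0.2q; the wedge ps − pb = 27 gives 44.6 + 0.2q − (191.75 - 0.25q) = 27, so q' = 387.
Then pb = 191.75 − 0.25·387 = 95 and ps = 44.6 + 0.2·387 = 122.
Buyers' price falls by p* − pb = 110 − 95 = 15; sellers' price rises by ps − p* = 122 − 110 = 12.
So producers capture 12/27 = 4/9 of each unit of subsidy.

Producer share = 4/9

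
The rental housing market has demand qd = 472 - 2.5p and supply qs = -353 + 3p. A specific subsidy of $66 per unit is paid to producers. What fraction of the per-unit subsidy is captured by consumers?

Pre-subsidy: 472 - 2.5p = -353 + 3p gives p* = 150, q* = 97.
With the subsidy, sellers receive ps = pb + 66 for each unit, where pb is the price buyers pay.
Supply in terms of pb becomes qs = -353 + 3(pb + 66) = -155 + 3pb. Setting this equal to demand: 472 - 2.5pb = -155 + 3pb, so pb = 114.
Sellers receive ps = 114 + 66 = 180; q' = 472 − 2.5·114 = 187.
Buyers' price falls by p* − pb = 150 − 114 = 36; sellers' price rises by ps − p* = 180 − 150 = 30.
So consumers capture 36/66 = 6/11 of each unit of subsidy.

Consumer share = 6/11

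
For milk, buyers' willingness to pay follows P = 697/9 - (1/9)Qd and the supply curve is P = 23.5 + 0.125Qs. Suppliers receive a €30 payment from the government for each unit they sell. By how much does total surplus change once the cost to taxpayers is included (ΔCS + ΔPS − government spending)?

Pre-subsidy: 697/9 - (1/9)Q = 23.5 + 0.125Q gives Q* = 3884/17 and P* = 885/17.
With the subsidy, sellers receive Ps = Pb + 30 for each unit, where Pb is the price buyers pay.
On the curves, Pb = 697/9 - (1/9)Q and Ps = 23.5 + 0.125Q; the wedge Ps − Pb = 30 gives 23.5 + 0.125Q − (697/9 - (1/9)Q) = 30, so Q' = 6044/17.
Then Pb = 697/9 − (1/9)·(6044/17) = 645/17 and Ps = 23.5 + 0.125·(6044/17) = 1155/17.
ΔCS = ½(3884/17 + 6044/17)(885/17 − 645/17) = 70080/17; ΔPS = ½(3884/17 + 6044/17)(1155/17 − 885/17) = 78840/17.
Government spending = 30 × 6044/17 = 181320/17.
Net change = 70080/17 + 78840/17 − 181320/17 = -32400/17. The loss equals the DWL triangle ½·30·2160/17.

Net change in total surplus = -32400/17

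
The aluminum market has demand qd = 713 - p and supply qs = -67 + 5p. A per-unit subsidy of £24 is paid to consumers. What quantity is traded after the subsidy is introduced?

Pre-subsidy: 713 - p = -67 + 5p gives p* = 130, q* = 583.
With the rebate, buyers effectively pay pb = ps − 24, where ps is the price sellers receive.
Demand in terms of ps becomes qd = 713 − 1(ps − 24) = 737 - ps. Setting this equal to supply: 737 - ps = -67 + 5ps, so ps = 134.
Buyers pay pb = 134 − 24 = 110; q' = -67 + 5·134 = 603.

q' = 603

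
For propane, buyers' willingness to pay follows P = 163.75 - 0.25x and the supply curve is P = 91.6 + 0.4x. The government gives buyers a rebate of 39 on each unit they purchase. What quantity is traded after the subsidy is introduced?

Pre-subsidy: 163.75 - 0.25x = 91.6 + 0.4x gives x* = 111 and P* = 136.
With the rebate, buyers effectively pay Pb = Ps − 39, where Ps is the price sellers receive.
On the curves, Pb = 163.75 - 0.25x and Ps = 91.6 + 0.4x; the wedge Ps − Pb = 39 gives 91.6 + 0.4x − (163.75 - 0.25x) = 39, so x' = 171.
Then Pb = 163.75 − 0.25·171 = 121 and Ps = 91.6 + 0.4·171 = 160.

x' = 171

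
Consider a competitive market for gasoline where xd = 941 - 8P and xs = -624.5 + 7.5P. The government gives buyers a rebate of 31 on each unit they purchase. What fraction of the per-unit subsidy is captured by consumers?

Consumer share = 15/31

Pre-subsidy: 941 - 8P = -624.5 + 7.5P gives P* = 101, x* = 133.
With the rebate, buyers effectively pay Pb = Ps − 31, where Ps is the price sellers receive.
Demand in terms of Ps becomes xd = 941 − 8(Ps − 31) = 1189 - 8Ps. Setting this equal to supply: 1189 - 8Ps = -624.5 + 7.5Ps, so Ps = 117.
Buyers pay Pb = 117 − 31 = 86; x' = -624.5 + 7.5·117 = 253.
Buyers' price falls by P* − Pb = 101 − 86 = 15; sellers' price rises by Ps − P* = 117 − 101 = 16.
So consumers capture 15/31 = 15/31 of each unit of subsidy.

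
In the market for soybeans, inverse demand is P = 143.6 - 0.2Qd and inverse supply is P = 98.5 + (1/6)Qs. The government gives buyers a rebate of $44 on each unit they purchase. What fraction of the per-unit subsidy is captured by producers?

Producer share = 5/11

Pre-subsidy: 143.6 - 0.2Q = 98.5 + (1/6)Q gives Q* = 123 and P* = 119.
With the rebate, buyers effectively pay Pb = Ps − 44, where Ps is the price sellers receive.
On the curves, Pb = 143.6 - 0.2Q and Ps = 98.5 + (1/6)Q; the wedge Ps − Pb = 44 gives 98.5 + (1/6)Q − (143.6 - 0.2Q) = 44, so Q' = 243.
Then Pb = 143.6 − 0.2·243 = 95 and Ps = 98.5 + (1/6)·243 = 139.
Buyers' price falls by P* − Pb = 119 − 95 = 24; sellers' price rises by Ps − P* = 139 − 119 = 20.
So producers capture 20/44 = 5/11 of each unit of subsidy.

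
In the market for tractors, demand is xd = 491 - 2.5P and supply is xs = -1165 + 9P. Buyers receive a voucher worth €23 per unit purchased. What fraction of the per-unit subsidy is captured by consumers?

Consumer share = 18/23

Pre-subsidy: 491 - 2.5P = -1165 + 9P gives P* = 144, x* = 131.
With the rebate, buyers effectively pay Pb = Ps − 23, where Ps is the price sellers receive.
Demand in terms of Ps becomes xd = 491 − 2.5(Ps − 23) = 548.5 - 2.5Ps. Setting this equal to supply: 548.5 - 2.5Ps = -1165 + 9Ps, so Ps = 149.
Buyers pay Pb = 149 − 23 = 126; x' = -1165 + 9·149 = 176.
Buyers' price falls by P* − Pb = 144 − 126 = 18; sellers' price rises by Ps − P* = 149 − 144 = 5.
So consumers capture 18/23 = 18/23 of each unit of subsidy.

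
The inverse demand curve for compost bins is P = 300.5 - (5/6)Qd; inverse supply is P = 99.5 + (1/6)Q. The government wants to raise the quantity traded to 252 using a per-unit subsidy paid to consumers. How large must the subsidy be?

Required subsidy s = 51 per unit

At Q = 252, from the demand curve buyers pay Pb = 300.5 − (5/6)·252 = 90.5; from the supply curve sellers need Ps = 99.5 + (1/6)·252 = 141.5.
The subsidy must fill the gap: s = Ps − Pb = 141.5 − 90.5 = 51.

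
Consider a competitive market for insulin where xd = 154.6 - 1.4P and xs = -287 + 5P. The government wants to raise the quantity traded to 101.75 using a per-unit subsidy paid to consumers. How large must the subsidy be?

At x = 101.75, invert demand for the buyer price: Pb = (154.6 − 101.75)/1.4 = 37.75; invert supply for the seller price: Ps = (101.75 − (-287))/5 = 77.75.
The subsidy must fill the gap: s = Ps − Pb = 77.75 − 37.75 = 40.

Required subsidy s = 40 per unit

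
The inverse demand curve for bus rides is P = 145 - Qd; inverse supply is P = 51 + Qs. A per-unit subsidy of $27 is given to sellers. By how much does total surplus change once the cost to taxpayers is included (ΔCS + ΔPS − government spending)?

Net change in total surplus = -$182.25

Pre-subsidy: 145 - Q = 51 + Q gives Q* = 47 and P* = 98.
With the subsidy, sellers receive Ps = Pb + 27 for each unit, where Pb is the price buyers pay.
On the curves, Pb = 145 - Q and Ps = 51 + Q; the wedge Ps − Pb = 27 gives 51 + Q − (145 - Q) = 27, so Q' = 60.5.
Then Pb = 145 − 1·60.5 = 84.5 and Ps = 51 + 1·60.5 = 111.5.
ΔCS = ½(47 + 60.5)(98 − 84.5) = 725.625; ΔPS = ½(47 + 60.5)(111.5 − 98) = 725.625.
Government spending = 27 × 60.5 = 1633.5.
Net change = 725.625 + 725.625 − 1633.5 = -182.25. The loss equals the DWL triangle ½·27·13.5.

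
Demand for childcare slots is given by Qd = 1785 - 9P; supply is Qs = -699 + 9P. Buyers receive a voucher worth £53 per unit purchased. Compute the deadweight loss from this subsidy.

Pre-subsidy: 1785 - 9P = -699 + 9P gives P* = 138, Q* = 543.
With the rebate, buyers effectively pay Pb = Ps − 53, where Ps is the price sellers receive.
Demand in terms of Ps becomes Qd = 1785 − 9(Ps − 53) = 2262 - 9Ps. Setting this equal to supply: 2262 - 9Ps = -699 + 9Ps, so Ps = 164.5.
Buyers pay Pb = 164.5 − 53 = 111.5; Q' = -699 + 9·164.5 = 781.5.
The subsidy expands output by 781.5 − 543 = 238.5 past the efficient level; on those units the gap between marginal cost and willingness to pay runs from 0 up to 53.
DWL = ½ × 53 × 238.5 = 6320.25.

Deadweight loss = £6320.25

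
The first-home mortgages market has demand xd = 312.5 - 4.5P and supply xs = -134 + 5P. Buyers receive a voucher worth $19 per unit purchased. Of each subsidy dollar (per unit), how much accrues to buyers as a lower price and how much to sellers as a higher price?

Pre-subsidy: 312.5 - 4.5P = -134 + 5P gives P* = 47, x* = 101.
With the rebate, buyers effectively pay Pb = Ps − 19, where Ps is the price sellers receive.
Demand in terms of Ps becomes xd = 312.5 − 4.5(Ps − 19) = 398 - 4.5Ps. Setting this equal to supply: 398 - 4.5Ps = -134 + 5Ps, so Ps = 56.
Buyers pay Pb = 56 − 19 = 37; x' = -134 + 5·56 = 146.
Buyers' price falls by P* − Pb = 47 − 37 = 10; sellers' price rises by Ps − P* = 56 − 47 = 9.

Buyers gain $10 per unit; sellers gain $9 per unit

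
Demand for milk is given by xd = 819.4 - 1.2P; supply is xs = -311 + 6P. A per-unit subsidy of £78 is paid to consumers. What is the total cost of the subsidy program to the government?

Pre-subsidy: 819.4 - 1.2P = -311 + 6P gives P* = 157, x* = 631.
With the rebate, buyers effectively pay Pb = Ps − 78, where Ps is the price sellers receive.
Demand in terms of Ps becomes xd = 819.4 − 1.2(Ps − 78) = 913 - 1.2Ps. Setting this equal to supply: 913 - 1.2Ps = -311 + 6Ps, so Ps = 170.
Buyers pay Pb = 170 − 78 = 92; x' = -311 + 6·170 = 709.
Government outlay = subsidy × quantity = 78 × 709 = 55302.

Government cost = £55302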